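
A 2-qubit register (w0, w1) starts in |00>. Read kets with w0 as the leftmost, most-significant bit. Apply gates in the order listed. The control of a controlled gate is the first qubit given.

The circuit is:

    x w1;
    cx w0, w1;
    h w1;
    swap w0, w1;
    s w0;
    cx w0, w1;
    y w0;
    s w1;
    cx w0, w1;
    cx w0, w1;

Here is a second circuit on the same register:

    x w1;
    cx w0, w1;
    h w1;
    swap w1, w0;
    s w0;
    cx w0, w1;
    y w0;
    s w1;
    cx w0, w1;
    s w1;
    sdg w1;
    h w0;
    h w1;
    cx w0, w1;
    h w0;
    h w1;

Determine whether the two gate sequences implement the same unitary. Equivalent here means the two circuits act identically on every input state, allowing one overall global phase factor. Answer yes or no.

No: there is an input state on which the two circuits produce genuinely different outputs (not merely differing by a phase).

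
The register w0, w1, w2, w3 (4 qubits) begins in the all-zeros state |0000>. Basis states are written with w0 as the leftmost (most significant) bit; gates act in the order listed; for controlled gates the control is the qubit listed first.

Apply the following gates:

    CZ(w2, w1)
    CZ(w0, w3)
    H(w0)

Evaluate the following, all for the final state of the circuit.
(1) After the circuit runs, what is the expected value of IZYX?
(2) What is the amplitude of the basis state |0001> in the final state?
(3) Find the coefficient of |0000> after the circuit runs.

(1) The observable IZYX averages to 0.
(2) The amplitude on |0001> is 0.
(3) The final state's coefficient on |0000> equals sqrt(2)/2.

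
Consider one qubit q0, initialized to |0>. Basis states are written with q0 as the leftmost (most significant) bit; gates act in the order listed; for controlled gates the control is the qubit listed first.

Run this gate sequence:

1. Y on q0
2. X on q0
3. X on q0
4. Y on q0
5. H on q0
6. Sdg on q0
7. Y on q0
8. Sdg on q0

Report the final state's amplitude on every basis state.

After the circuit, the state carries amplitude -sqrt(2)/2 on |0>, sqrt(2)/2 on |1>. Key observation: steps 1-4 multiply out to the identity, so the circuit reduces to the remaining gates.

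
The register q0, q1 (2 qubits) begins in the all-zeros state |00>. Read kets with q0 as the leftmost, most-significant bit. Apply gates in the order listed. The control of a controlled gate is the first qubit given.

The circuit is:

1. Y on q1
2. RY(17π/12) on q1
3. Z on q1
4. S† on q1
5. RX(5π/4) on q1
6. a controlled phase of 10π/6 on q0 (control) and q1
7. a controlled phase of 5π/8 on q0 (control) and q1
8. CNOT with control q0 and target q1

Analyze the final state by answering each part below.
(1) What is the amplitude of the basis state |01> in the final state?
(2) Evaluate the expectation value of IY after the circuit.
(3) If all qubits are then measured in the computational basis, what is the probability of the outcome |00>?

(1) The amplitude on |01> is -sqrt(6)/4 - sqrt(2)/4.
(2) The expectation value of IY is -1/2.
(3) Outcome |00> occurs with probability 1/2 - sqrt(3)/4.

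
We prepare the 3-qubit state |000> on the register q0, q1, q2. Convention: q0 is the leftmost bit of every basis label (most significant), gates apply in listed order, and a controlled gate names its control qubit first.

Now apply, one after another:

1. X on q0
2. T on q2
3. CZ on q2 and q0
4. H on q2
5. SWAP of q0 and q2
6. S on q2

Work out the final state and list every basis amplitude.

The resulting statevector has amplitude sqrt(2)*I/2 on |001>, sqrt(2)*I/2 on |101>, and 0 on every other basis state.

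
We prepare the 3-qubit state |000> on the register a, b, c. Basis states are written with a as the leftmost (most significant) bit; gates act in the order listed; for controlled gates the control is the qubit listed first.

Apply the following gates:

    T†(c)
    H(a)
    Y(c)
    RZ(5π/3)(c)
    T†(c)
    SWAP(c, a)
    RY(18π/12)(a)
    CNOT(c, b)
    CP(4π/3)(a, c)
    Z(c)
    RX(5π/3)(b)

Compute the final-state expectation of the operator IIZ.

The expectation value of IIZ is 0.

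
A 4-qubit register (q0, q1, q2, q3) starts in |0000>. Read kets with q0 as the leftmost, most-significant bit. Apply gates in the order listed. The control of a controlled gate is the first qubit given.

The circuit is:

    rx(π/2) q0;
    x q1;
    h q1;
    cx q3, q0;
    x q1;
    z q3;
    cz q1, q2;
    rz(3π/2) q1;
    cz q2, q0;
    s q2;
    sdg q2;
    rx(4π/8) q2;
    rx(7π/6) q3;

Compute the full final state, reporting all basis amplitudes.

The final amplitudes are (1 - sqrt(3))*exp(I*pi/4)/8 on |0000>, (-sqrt(3) - 1)*exp(3*I*pi/4)/8 on |0001>, (-1 + sqrt(3))*exp(3*I*pi/4)/8 on |0010>, (-sqrt(3) - 1)*exp(I*pi/4)/8 on |0011>, -sqrt(3)*exp(3*I*pi/4)/8 + exp(3*I*pi/4)/8 on |0100>, (1 + sqrt(3))*exp(I*pi/4)/8 on |0101>, (1 - sqrt(3))*exp(I*pi/4)/8 on |0110>, (-sqrt(3) - 1)*exp(3*I*pi/4)/8 on |0111>, (-1 + sqrt(3))*exp(3*I*pi/4)/8 on |1000>, (-sqrt(3) - 1)*exp(I*pi/4)/8 on |1001>, (-1 + sqrt(3))*exp(I*pi/4)/8 on |1010>, (1 + sqrt(3))*exp(3*I*pi/4)/8 on |1011>, (1 - sqrt(3))*exp(I*pi/4)/8 on |1100>, (-sqrt(3) - 1)*exp(3*I*pi/4)/8 on |1101>, (-1 + sqrt(3))*exp(3*I*pi/4)/8 on |1110>, (-sqrt(3) - 1)*exp(I*pi/4)/8 on |1111>. Key observation: the block from step 10 through step 11 cancels to the identity and can be dropped.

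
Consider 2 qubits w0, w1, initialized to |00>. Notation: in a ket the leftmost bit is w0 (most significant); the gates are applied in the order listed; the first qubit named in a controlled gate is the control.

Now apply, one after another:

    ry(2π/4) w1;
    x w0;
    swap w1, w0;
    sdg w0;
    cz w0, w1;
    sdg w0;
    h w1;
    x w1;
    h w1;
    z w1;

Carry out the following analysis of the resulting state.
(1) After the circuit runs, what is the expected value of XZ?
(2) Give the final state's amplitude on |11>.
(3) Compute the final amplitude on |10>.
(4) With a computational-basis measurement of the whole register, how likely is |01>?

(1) In the final state, XZ has expectation -1.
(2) |11> carries amplitude sqrt(2)/2 in the final state.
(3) |10> carries amplitude 0 in the final state.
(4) The probability of measuring |01> is 1/2.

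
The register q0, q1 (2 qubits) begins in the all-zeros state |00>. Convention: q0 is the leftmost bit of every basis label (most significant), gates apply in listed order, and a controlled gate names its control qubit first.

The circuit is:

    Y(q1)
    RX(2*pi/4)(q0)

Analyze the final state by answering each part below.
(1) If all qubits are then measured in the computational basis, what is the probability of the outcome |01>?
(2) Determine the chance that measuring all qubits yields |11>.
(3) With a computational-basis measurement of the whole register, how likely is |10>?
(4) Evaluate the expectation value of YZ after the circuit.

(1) A full measurement returns |01> with probability 1/2.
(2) Outcome |11> occurs with probability 1/2.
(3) A full measurement returns |10> with probability 0.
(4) The observable YZ averages to 1.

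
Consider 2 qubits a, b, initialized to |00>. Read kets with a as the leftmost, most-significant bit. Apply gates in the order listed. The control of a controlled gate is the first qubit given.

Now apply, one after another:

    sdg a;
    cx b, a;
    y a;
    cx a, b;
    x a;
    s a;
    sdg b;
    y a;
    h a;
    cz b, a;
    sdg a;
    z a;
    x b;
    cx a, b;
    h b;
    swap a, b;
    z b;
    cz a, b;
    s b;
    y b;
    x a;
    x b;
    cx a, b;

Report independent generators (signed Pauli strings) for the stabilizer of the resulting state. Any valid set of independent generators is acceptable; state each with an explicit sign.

One valid set of independent stabilizer generators is -XI, -IX (any independent generating set of the same group is equally correct).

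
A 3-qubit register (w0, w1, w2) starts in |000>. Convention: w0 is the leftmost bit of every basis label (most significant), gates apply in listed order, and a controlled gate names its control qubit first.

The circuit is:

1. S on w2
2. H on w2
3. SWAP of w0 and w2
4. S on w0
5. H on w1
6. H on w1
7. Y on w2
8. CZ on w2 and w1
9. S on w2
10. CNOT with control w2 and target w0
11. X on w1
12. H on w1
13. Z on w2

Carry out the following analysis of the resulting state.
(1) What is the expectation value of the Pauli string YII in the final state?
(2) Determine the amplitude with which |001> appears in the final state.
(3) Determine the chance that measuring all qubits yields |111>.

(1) The observable YII averages to -1.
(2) The amplitude on |001> is I/2.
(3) The probability of measuring |111> is 1/4.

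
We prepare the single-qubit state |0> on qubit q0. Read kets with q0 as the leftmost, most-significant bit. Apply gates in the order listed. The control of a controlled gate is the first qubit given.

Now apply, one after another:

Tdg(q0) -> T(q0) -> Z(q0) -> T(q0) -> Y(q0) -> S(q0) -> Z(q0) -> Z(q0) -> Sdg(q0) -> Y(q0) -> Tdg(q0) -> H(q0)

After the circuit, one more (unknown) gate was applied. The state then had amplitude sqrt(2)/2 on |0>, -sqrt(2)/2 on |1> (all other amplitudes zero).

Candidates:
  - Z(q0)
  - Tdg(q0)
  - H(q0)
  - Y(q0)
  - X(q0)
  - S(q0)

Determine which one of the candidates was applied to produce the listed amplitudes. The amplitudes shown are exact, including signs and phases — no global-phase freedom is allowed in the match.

The unique candidate consistent with the amplitudes is Z(q0). Key observation: gates 4-11 undo each other exactly, leaving only the rest of the circuit to track.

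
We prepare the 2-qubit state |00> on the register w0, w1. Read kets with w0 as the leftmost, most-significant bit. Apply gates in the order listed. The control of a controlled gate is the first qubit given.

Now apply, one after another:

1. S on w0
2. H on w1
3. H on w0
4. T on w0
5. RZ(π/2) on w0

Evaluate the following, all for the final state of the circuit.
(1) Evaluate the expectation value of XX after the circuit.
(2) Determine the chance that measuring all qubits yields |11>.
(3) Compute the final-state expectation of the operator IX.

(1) In the final state, XX has expectation -sqrt(2)/2.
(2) The probability of measuring |11> is 1/4.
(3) The expectation value of IX is 1.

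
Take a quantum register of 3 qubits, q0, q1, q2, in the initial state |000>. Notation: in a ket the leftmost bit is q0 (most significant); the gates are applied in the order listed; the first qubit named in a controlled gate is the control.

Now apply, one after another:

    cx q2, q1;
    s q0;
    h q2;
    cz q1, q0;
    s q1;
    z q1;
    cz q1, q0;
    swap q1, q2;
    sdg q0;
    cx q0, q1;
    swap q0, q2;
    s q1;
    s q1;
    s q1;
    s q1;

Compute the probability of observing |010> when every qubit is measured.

The probability of measuring |010> is 1/2. Key observation: the block from step 12 through step 15 cancels to the identity and can be dropped.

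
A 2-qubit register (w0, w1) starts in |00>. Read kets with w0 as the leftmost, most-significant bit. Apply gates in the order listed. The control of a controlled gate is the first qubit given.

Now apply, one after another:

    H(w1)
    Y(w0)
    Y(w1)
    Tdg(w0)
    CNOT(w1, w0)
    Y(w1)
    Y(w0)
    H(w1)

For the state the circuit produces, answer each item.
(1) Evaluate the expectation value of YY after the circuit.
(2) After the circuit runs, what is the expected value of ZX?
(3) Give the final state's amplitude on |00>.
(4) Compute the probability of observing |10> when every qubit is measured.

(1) The observable YY averages to 1.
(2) The observable ZX averages to -1.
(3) The final state's coefficient on |00> equals -exp(3*I*pi/4)/2.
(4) The probability of measuring |10> is 1/4.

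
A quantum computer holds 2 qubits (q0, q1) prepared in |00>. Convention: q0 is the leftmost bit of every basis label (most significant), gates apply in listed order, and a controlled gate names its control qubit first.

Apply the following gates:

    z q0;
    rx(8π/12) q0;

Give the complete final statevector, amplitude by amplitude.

The final amplitudes are 1/2 on |00>, 0 on |01>, -sqrt(3)*I/2 on |10>, 0 on |11>.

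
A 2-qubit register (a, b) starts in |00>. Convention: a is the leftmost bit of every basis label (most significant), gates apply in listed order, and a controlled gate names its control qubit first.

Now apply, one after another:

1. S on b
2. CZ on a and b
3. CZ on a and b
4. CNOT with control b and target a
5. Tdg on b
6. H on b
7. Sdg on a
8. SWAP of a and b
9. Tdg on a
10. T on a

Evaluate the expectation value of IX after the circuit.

The observable IX averages to 0. Key observation: gates 2-3 undo each other exactly, leaving only the rest of the circuit to track.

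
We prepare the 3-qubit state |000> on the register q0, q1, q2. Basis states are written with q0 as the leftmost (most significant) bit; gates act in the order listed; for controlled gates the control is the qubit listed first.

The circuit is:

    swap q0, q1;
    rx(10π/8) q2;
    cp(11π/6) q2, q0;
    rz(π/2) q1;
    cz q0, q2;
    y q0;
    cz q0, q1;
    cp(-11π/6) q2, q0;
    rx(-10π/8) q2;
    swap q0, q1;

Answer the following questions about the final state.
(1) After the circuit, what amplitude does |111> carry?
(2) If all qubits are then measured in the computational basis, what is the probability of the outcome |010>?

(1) |111> carries amplitude 0 in the final state.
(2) Outcome |010> occurs with probability sqrt(3)/8 + 3/4.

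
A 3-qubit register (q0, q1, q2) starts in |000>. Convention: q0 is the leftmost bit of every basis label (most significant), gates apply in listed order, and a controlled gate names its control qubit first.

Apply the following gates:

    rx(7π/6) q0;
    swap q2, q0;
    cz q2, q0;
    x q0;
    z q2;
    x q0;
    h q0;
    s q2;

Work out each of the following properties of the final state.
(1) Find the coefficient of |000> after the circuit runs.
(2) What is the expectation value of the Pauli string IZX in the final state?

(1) The final state's coefficient on |000> equals 1/4 - sqrt(3)/4.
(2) The expectation value of IZX is 1/2.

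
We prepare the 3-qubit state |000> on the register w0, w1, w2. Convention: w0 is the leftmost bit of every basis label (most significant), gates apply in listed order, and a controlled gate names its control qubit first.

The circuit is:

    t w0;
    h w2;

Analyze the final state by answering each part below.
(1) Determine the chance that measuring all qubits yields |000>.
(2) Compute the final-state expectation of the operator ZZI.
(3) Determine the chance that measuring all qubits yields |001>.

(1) Outcome |000> occurs with probability 1/2.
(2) The observable ZZI averages to 1.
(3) The probability of measuring |001> is 1/2.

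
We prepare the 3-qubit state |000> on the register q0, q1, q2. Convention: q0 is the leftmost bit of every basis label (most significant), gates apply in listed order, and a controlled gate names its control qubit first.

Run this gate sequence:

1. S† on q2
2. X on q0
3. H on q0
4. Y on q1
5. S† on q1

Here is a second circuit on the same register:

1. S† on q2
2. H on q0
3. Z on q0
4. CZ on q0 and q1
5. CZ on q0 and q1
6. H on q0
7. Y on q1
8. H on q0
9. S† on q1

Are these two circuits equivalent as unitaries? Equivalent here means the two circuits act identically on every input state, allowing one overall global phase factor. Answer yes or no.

Yes: on every input state the two circuits agree up to one overall phase factor.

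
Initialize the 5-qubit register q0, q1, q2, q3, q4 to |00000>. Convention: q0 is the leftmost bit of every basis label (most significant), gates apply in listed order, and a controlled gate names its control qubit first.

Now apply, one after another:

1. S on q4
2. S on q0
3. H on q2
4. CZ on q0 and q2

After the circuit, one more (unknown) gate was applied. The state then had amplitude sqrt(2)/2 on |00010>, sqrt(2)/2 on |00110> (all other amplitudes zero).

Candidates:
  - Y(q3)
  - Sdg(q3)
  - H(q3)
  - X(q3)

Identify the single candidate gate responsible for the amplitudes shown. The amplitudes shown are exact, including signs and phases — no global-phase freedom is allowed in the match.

The unique candidate consistent with the amplitudes is X(q3).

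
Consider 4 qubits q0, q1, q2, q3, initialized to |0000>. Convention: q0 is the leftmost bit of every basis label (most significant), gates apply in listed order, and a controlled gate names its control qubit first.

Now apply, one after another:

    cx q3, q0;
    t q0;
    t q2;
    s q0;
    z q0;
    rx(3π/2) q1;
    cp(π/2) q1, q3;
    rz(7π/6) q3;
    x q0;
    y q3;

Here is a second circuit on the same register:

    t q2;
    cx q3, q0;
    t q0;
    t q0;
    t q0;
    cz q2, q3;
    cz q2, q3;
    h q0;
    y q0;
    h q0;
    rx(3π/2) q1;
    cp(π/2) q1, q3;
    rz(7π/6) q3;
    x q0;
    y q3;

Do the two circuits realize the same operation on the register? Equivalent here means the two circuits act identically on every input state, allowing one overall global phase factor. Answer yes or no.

No: there is an input state on which the two circuits produce genuinely different outputs (not merely differing by a phase).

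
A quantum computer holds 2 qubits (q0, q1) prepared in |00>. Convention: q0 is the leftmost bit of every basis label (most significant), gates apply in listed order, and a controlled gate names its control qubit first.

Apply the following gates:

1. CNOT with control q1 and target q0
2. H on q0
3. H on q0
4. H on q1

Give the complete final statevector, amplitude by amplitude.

After the circuit, the state carries amplitude sqrt(2)/2 on |00>, sqrt(2)/2 on |01>, 0 on |10>, 0 on |11>. Key observation: steps 2-3 multiply out to the identity, so the circuit reduces to the remaining gates.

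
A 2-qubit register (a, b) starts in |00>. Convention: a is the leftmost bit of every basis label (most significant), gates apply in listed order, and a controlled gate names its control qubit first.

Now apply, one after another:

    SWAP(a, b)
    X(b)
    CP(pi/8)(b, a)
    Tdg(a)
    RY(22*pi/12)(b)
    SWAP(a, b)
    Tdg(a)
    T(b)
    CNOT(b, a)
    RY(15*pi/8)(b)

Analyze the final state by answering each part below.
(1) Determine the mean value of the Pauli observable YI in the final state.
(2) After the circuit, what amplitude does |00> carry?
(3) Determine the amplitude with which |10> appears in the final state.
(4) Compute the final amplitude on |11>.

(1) The expectation value of YI is -sqrt(2)/4.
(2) The final state's coefficient on |00> equals (-sqrt(2) + sqrt(6))*cos(pi/16)/4.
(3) The final state's coefficient on |10> equals -(sqrt(2) + sqrt(6))*exp(3*I*pi/4)*cos(pi/16)/4.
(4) The final state's coefficient on |11> equals (sqrt(2) + sqrt(6))*exp(3*I*pi/4)*sin(pi/16)/4.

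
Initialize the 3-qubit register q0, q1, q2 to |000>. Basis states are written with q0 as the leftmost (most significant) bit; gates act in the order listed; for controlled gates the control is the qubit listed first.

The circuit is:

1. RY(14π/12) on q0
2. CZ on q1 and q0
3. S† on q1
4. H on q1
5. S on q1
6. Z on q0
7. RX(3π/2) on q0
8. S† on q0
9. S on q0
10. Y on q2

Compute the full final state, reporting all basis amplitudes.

The resulting statevector has amplitude 0 on |000>, -(1 - I)*(sqrt(6) + sqrt(2)*I)/8 on |001>, 0 on |010>, (1 - I)*(sqrt(2) - sqrt(6)*I)/8 on |011>, 0 on |100>, (1 - I)*(-sqrt(6) + sqrt(2)*I)/8 on |101>, 0 on |110>, -(1 - I)*(sqrt(2) + sqrt(6)*I)/8 on |111>.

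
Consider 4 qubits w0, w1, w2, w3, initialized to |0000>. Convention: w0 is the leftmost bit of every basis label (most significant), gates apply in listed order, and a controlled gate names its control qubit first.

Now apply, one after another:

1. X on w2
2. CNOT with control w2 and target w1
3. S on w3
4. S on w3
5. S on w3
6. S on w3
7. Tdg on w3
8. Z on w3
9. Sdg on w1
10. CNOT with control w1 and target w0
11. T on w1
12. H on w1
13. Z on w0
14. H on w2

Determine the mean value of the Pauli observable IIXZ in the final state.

The expectation value of IIXZ is -1. Key observation: gates 3-6 undo each other exactly, leaving only the rest of the circuit to track.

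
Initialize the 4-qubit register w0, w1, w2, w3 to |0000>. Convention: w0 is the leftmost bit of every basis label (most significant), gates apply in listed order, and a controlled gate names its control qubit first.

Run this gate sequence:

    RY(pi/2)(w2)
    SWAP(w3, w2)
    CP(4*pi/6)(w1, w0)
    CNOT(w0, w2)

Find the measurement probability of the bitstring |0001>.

The probability of measuring |0001> is 1/2.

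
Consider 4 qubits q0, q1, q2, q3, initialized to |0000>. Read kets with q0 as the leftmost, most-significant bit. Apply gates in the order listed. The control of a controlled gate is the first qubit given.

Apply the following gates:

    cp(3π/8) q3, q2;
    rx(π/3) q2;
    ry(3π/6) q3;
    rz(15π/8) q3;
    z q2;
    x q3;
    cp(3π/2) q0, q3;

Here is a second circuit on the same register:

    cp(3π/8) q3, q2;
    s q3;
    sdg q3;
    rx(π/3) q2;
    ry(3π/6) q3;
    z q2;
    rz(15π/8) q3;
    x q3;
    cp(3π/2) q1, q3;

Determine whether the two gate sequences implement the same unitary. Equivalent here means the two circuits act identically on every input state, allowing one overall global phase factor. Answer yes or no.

No — the two circuits implement different unitaries, even allowing a global phase.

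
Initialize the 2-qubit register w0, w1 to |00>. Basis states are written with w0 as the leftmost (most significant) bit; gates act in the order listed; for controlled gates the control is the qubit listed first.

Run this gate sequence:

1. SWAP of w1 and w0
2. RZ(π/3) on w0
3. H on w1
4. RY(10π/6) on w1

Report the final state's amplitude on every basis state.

After the circuit, the state carries amplitude (sqrt(2) + sqrt(6))*exp(5*I*pi/6)/4 on |00>, (-sqrt(2) + sqrt(6))*exp(5*I*pi/6)/4 on |01>, 0 on |10>, 0 on |11>.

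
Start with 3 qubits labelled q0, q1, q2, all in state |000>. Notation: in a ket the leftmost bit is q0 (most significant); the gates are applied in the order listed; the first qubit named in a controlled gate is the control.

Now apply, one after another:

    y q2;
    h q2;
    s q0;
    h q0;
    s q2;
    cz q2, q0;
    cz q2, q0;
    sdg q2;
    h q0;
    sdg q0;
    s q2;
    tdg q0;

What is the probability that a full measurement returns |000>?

The probability of measuring |000> is 1/2. Key observation: gates 3-10 undo each other exactly, leaving only the rest of the circuit to track.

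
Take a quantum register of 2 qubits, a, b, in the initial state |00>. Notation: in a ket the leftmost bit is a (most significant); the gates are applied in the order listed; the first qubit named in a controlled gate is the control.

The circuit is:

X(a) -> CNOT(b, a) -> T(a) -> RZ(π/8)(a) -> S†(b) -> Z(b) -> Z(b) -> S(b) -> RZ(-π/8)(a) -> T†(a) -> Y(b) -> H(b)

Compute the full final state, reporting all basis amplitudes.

The resulting statevector has amplitude 0 on |00>, 0 on |01>, sqrt(2)*I/2 on |10>, -sqrt(2)*I/2 on |11>. Key observation: gates 3-10 undo each other exactly, leaving only the rest of the circuit to track.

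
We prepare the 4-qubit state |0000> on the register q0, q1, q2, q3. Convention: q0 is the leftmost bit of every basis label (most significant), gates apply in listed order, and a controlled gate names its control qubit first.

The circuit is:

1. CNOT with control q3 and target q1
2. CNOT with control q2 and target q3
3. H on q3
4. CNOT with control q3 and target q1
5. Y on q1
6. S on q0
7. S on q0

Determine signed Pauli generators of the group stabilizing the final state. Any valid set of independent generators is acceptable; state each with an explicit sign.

The stabilizer group can be generated by -IXIX, +ZIII, -IZIZ, +IIZI, among other valid generating sets.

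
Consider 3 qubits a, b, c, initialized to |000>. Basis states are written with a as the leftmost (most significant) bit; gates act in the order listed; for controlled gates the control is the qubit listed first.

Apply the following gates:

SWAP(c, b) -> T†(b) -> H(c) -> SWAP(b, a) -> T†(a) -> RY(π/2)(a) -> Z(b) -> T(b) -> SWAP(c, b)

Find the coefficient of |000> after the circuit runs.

The amplitude on |000> is 1/2.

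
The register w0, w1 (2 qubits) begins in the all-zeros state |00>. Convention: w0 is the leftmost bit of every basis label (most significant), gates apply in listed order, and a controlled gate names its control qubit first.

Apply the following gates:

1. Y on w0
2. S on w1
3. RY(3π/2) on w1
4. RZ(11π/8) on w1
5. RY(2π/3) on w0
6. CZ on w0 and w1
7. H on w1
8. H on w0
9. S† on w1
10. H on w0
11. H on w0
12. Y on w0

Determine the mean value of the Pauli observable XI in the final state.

In the final state, XI has expectation -1/2.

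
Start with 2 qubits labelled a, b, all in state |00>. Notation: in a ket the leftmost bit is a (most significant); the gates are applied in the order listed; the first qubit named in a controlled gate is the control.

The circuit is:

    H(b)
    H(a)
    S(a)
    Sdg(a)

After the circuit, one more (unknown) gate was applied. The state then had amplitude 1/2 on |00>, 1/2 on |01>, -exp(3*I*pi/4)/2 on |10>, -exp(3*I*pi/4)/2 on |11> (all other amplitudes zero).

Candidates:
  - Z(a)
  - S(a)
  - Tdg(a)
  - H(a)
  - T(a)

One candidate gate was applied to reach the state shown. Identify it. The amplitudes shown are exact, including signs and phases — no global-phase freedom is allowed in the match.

The applied gate was Tdg(a). Key observation: the block from step 3 through step 4 cancels to the identity and can be dropped.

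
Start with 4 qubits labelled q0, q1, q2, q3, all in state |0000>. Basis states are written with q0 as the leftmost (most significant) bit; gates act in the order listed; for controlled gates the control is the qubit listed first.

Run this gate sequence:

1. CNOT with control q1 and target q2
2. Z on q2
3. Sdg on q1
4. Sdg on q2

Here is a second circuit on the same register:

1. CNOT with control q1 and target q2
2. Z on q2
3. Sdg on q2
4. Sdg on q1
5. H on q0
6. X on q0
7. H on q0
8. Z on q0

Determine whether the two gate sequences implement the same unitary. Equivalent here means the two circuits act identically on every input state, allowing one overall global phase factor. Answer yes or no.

Yes: on every input state the two circuits agree up to one overall phase factor.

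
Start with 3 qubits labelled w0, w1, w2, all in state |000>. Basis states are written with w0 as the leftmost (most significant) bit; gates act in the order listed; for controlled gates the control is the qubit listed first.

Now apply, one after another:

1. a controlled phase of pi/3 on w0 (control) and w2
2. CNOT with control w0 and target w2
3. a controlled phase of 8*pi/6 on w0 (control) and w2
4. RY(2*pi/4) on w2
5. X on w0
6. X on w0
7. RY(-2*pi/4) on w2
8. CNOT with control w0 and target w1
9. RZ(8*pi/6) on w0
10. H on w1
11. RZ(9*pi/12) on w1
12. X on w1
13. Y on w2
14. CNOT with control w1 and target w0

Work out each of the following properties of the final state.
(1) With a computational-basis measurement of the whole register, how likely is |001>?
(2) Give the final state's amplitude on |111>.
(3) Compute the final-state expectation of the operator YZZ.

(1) The probability of measuring |001> is 1/2. Key observation: gates 4-7 undo each other exactly, leaving only the rest of the circuit to track.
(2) The amplitude on |111> is -sqrt(2)*exp(11*I*pi/24)/2.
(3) The expectation value of YZZ is 0.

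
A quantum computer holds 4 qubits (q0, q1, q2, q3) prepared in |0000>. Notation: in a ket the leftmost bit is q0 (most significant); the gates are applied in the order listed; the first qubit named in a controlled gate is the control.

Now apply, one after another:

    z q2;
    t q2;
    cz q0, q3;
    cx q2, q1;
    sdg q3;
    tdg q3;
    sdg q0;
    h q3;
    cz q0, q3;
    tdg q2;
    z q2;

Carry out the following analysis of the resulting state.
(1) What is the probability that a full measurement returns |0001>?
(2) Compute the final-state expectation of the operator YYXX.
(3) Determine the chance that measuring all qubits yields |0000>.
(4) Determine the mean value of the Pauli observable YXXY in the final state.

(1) Outcome |0001> occurs with probability 1/2.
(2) The expectation value of YYXX is 0.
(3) A full measurement returns |0000> with probability 1/2.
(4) In the final state, YXXY has expectation 0.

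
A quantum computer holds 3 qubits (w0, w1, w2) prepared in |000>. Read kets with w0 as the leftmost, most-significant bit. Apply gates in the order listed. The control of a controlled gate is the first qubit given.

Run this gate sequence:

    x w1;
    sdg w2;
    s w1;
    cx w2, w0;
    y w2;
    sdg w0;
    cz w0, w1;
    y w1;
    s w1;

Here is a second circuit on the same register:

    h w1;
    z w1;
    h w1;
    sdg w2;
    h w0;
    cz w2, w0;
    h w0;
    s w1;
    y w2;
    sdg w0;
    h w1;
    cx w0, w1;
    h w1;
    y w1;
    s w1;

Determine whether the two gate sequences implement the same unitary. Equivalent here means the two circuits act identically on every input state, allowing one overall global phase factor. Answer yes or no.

Yes, they are equivalent — the unitaries differ by at most a global phase.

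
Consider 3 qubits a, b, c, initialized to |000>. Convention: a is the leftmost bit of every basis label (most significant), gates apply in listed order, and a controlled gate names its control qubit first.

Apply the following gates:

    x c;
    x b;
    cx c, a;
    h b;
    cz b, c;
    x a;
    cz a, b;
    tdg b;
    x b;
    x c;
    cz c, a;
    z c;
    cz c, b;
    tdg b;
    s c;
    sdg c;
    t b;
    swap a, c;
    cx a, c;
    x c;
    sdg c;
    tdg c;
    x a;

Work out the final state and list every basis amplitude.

The resulting statevector has amplitude -sqrt(2)/2 on |101>, -sqrt(2)*exp(I*pi/4)/2 on |111>, and 0 on every other basis state.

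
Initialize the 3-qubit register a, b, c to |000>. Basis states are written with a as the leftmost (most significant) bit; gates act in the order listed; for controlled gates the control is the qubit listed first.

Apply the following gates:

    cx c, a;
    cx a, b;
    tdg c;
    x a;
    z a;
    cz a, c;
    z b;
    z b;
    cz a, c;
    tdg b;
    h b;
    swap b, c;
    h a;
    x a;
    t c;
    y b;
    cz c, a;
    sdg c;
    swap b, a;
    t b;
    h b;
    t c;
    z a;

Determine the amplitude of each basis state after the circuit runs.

After the circuit, the state carries amplitude 0 on |000>, 0 on |001>, 0 on |010>, 0 on |011>, sqrt(2)*(-I + exp(3*I*pi/4))/4 on |100>, sqrt(2)*(-I - exp(3*I*pi/4))/4 on |101>, sqrt(2)*(-I - exp(3*I*pi/4))/4 on |110>, sqrt(2)*(-I + exp(3*I*pi/4))/4 on |111>. Key observation: the block from step 6 through step 9 cancels to the identity and can be dropped.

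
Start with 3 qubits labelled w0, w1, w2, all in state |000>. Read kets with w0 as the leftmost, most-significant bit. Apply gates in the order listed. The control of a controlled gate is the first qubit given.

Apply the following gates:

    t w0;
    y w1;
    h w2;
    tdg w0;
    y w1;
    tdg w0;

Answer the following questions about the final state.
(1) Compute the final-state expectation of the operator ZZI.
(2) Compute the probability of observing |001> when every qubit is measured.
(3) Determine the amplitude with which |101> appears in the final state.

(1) The expectation value of ZZI is 1.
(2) Outcome |001> occurs with probability 1/2.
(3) The final state's coefficient on |101> equals 0.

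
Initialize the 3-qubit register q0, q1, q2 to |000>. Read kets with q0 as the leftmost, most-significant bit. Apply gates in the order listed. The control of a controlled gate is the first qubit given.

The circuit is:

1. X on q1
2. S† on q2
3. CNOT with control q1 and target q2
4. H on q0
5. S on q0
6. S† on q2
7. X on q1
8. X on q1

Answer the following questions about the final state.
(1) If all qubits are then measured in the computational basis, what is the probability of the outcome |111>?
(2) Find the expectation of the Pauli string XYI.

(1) Outcome |111> occurs with probability 1/2.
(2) In the final state, XYI has expectation 0.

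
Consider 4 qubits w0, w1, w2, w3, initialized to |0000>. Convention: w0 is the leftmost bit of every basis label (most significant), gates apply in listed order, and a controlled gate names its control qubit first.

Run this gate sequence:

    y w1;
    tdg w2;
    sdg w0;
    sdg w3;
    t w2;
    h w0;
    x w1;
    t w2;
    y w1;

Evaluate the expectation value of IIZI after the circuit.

The observable IIZI averages to 1.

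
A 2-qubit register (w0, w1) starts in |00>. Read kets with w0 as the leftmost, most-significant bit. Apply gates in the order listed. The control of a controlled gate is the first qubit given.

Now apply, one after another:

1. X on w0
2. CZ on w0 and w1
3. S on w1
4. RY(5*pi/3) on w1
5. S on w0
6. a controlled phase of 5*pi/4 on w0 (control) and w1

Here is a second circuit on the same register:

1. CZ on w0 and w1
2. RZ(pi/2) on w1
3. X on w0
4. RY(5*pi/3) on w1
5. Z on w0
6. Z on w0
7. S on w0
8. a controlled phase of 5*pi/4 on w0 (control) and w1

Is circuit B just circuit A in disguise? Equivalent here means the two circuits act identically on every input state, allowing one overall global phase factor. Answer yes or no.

No: there is an input state on which the two circuits produce genuinely different outputs (not merely differing by a phase).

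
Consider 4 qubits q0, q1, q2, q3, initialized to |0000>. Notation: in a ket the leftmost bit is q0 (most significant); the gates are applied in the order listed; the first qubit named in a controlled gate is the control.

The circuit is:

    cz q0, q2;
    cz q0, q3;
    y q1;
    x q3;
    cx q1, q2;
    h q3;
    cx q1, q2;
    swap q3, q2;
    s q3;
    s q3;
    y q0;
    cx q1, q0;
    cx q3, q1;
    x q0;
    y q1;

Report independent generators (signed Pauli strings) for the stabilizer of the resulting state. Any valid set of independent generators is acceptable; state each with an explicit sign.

The final state is stabilized by the group generated by -IIXI, -ZIII, +IZII, +IIIZ; other independent generating sets are equally valid.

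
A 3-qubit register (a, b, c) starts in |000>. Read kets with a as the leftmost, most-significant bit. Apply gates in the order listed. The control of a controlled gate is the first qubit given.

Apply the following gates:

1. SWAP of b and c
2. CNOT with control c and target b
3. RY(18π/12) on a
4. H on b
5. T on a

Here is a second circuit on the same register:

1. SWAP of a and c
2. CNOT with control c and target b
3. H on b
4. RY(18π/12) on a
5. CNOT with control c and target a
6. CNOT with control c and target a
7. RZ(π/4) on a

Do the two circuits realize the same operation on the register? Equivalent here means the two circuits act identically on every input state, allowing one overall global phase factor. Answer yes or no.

No: there is an input state on which the two circuits produce genuinely different outputs (not merely differing by a phase).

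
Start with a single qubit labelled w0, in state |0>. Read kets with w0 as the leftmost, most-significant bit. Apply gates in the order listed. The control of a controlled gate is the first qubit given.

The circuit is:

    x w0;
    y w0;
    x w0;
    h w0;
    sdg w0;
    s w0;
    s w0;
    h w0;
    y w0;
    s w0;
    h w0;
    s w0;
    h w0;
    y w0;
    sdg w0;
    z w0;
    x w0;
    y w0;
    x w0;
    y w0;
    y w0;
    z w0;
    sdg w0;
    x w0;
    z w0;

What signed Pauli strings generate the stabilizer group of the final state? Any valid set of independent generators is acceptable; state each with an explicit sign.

The stabilizer group can be generated by +X, among other valid generating sets.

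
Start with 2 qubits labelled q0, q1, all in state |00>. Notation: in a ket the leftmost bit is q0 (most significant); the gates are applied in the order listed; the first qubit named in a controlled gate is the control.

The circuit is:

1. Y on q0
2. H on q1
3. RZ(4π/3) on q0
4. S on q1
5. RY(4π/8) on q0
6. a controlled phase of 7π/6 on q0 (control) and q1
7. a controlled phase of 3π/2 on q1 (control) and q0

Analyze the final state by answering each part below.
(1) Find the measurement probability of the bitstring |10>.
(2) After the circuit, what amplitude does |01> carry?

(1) Outcome |10> occurs with probability 1/4.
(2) The final state's coefficient on |01> equals exp(2*I*pi/3)/2.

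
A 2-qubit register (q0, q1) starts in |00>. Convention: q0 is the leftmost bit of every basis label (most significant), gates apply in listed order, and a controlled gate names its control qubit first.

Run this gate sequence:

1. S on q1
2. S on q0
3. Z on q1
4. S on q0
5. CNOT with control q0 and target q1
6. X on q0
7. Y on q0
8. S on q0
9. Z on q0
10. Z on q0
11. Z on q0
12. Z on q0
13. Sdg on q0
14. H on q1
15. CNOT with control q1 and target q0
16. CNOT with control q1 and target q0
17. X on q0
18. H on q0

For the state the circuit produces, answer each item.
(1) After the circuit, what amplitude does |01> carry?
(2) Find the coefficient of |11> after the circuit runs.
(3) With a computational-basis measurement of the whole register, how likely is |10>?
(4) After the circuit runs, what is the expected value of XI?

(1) The final state's coefficient on |01> equals -I/2. Key observation: steps 8-13 multiply out to the identity, so the circuit reduces to the remaining gates.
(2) The final state's coefficient on |11> equals I/2.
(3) Outcome |10> occurs with probability 1/4.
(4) In the final state, XI has expectation -1.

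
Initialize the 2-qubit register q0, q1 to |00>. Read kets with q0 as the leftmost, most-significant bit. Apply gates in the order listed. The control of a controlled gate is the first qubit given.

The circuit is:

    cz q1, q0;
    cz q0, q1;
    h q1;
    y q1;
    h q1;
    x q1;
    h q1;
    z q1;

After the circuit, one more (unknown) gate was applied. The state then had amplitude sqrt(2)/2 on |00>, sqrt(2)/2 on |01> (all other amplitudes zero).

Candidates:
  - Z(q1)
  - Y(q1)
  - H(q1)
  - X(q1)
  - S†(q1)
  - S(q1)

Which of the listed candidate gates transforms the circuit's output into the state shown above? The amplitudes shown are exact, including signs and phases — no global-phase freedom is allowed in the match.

The unique candidate consistent with the amplitudes is Y(q1). Key observation: steps 5-8 multiply out to the identity, so the circuit reduces to the remaining gates.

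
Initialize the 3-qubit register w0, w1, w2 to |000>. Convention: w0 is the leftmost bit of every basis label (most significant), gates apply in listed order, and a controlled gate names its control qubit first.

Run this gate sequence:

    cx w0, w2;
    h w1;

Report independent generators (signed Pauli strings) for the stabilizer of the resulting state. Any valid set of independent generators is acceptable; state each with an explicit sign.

One valid set of independent stabilizer generators is +IXI, +ZII, +IIZ (any independent generating set of the same group is equally correct).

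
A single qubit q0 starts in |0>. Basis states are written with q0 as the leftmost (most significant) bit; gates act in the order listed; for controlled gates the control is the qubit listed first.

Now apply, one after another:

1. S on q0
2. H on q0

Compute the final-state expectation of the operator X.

In the final state, X has expectation 1.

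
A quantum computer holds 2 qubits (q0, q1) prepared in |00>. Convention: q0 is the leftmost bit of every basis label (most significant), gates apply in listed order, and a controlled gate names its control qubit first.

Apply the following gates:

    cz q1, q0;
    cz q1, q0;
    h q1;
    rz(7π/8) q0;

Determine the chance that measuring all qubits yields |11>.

A full measurement returns |11> with probability 0. Key observation: the block from step 1 through step 2 cancels to the identity and can be dropped.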